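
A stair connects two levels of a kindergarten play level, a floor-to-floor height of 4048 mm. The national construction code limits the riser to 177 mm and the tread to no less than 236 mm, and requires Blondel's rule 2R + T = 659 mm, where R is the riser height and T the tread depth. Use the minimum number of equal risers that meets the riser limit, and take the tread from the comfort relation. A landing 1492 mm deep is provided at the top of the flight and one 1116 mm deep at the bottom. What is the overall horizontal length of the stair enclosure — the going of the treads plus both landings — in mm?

4048 / 177 = 22.870 → round up to 23 risers.
R = 4048 ÷ 23 = 176 mm.
From 2R + T = 659: T = 659 − 352 = 307 mm.
Treads = 23 − 1 = 22; going = 22 × 307 = 6754 mm.
Enclosure = 6754 + 1492 + 1116 = 9362 mm.

9362 mm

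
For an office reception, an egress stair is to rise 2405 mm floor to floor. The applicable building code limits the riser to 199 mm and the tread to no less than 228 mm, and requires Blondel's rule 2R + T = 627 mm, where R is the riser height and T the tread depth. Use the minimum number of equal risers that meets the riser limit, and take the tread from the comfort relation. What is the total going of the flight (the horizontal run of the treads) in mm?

3084 mm

⌈2405/199⌉ = 13 risers.
Each riser is 2405/13 = 185 mm (≤ 199 mm).
T = 627 − 2·185 = 257 mm, which satisfies the 228 mm minimum.
13 risers give 12 treads; going = 12 × 257 = 3084 mm.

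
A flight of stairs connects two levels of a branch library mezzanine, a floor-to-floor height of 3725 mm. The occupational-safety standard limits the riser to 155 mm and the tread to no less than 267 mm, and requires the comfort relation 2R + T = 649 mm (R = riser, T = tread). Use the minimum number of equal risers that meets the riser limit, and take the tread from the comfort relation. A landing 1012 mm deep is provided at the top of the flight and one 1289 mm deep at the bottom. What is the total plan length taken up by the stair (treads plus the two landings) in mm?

3725 / 155 = 24.03, so 25 risers are needed.
Riser R = 3725 / 25 = 149 mm, within the 155 mm limit.
Tread T = 649 − 2 × 149 = 351 mm (≥ 267 mm).
Treads = 25 − 1 = 24; going = 24 × 351 = 8424 mm.
Enclosure = 8424 + 1012 + 1289 = 10725 mm.

10725 mm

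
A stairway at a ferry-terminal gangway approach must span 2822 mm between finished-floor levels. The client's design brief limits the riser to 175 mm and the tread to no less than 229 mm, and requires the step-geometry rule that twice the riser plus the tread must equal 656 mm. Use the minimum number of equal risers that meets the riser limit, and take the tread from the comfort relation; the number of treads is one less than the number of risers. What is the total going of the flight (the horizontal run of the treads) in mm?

5184 mm

⌈2822/175⌉ = 17 risers.
Riser R = 2822 / 17 = 166 mm, within the 175 mm limit.
Tread T = 656 − 2 × 166 = 324 mm (≥ 229 mm).
Going = (17 − 1) × 324 = 5184 mm.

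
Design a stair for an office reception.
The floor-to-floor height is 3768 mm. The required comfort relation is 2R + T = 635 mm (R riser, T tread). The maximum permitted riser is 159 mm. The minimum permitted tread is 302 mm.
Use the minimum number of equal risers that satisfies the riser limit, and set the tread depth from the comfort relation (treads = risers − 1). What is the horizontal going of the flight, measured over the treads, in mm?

7383 mm

3768 / 159 = 23.698 → round up to 24 risers.
Riser R = 3768 / 24 = 157 mm, within the 159 mm limit.
T = 635 − 2·157 = 321 mm, which satisfies the 302 mm minimum.
Treads = 24 − 1 = 23; going = 23 × 321 = 7383 mm.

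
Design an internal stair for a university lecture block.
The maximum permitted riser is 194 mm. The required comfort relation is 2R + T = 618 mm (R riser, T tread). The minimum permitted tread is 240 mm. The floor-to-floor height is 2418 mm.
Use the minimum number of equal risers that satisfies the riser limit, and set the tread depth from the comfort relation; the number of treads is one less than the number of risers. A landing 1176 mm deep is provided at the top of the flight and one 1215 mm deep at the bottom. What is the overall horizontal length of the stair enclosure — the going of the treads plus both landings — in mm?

2418 / 194 = 12.46, so 13 risers are needed.
Riser R = 2418 / 13 = 186 mm, within the 194 mm limit.
Tread T = 618 − 2 × 186 = 246 mm (≥ 240 mm).
Going = (13 − 1) × 246 = 2952 mm.
Enclosure = 2952 + 1176 + 1215 = 5343 mm.

5343 mm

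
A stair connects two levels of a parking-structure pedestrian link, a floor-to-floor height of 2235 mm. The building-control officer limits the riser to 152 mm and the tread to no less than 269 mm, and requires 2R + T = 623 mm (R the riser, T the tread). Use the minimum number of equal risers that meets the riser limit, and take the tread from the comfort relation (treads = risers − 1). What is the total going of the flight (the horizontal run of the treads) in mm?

4550 mm

⌈2235/152⌉ = 15 risers.
Riser R = 2235 / 15 = 149 mm, within the 152 mm limit.
T = 623 − 2·149 = 325 mm, which satisfies the 269 mm minimum.
Treads = 15 − 1 = 14; going = 14 × 325 = 4550 mm.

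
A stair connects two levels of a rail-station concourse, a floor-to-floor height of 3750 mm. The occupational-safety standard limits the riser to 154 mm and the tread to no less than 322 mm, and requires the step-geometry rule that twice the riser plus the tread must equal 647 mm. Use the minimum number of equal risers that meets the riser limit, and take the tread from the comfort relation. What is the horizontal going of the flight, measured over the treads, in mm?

At most 154 each: 3750/154 = 24.35, giving 25 risers.
Riser R = 3750 / 25 = 150 mm, within the 154 mm limit.
T = 647 − 2·150 = 347 mm, which satisfies the 322 mm minimum.
25 risers give 24 treads; going = 24 × 347 = 8328 mm.

8328 mm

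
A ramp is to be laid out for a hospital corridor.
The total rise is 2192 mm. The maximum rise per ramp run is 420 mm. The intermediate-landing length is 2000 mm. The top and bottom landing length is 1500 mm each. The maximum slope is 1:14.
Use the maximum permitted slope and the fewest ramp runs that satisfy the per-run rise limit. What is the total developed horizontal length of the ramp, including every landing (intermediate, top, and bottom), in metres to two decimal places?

43.69 m

2192 / 420 = 5.219 → round up to 6 ramp runs. That means 5 intermediate landings.
Horizontal run for 2192 mm of rise at 1:14 is 2192 × 14 = 30688 mm.
5 intermediate landings contribute 5 × 2000 = 10000 mm.
Top and bottom landings: 2 × 1500 = 3000 mm.
Total = 30688 + 10000 + 3000 = 43688 mm.
= 43.69 m.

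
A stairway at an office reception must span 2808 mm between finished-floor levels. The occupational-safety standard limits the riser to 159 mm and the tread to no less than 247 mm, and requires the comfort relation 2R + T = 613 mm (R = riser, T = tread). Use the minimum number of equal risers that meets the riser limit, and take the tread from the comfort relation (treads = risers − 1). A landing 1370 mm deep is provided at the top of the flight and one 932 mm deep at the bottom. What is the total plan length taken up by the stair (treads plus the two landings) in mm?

7419 mm

At most 159 each: 2808/159 = 17.66, giving 18 risers.
Each riser is 2808/18 = 156 mm (≤ 159 mm).
From 2R + T = 613: T = 613 − 312 = 301 mm.
Treads = 18 − 1 = 17; going = 17 × 301 = 5117 mm.
Enclosure = 5117 + 1370 + 932 = 7419 mm.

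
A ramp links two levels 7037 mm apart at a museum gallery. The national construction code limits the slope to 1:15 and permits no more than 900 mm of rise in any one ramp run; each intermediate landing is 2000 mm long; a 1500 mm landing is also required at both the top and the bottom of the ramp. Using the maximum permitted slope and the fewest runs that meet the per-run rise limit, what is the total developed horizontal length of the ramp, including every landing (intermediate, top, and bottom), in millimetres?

7037 / 900 = 7.819 → round up to 8 ramp runs. That means 7 intermediate landings.
Horizontal run for 7037 mm of rise at 1:15 is 7037 × 15 = 105555 mm.
7 intermediate landings contribute 7 × 2000 = 14000 mm.
Top and bottom landings: 2 × 1500 = 3000 mm.
Total = 105555 + 14000 + 3000 = 122555 mm.

122555 mm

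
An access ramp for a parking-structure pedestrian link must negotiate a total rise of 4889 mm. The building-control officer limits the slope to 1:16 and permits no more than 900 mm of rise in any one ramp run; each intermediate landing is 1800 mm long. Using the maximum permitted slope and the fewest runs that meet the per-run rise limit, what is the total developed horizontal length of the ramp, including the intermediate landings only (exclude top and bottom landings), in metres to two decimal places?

⌈4889/900⌉ = 6 ramp runs. That means 5 intermediate landings.
Ramp run (horizontal) at 1:16: 4889 × 16 = 78224 mm.
Intermediate landings: 5 × 1800 = 9000 mm.
Total developed length = 78224 + 9000 = 87224 mm.
= 87.22 m.

87.22 m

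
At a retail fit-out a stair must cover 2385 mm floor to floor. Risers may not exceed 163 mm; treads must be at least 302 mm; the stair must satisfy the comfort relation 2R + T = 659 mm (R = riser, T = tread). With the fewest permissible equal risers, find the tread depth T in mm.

341 mm

At most 163 each: 2385/163 = 14.63, giving 15 risers.
R = 2385 ÷ 15 = 159 mm.
T = 659 − 2·159 = 341 mm, which satisfies the 302 mm minimum.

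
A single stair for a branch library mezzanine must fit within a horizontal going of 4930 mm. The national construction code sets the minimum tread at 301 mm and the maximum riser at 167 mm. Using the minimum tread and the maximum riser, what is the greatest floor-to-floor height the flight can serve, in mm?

4930 / 301 = 16.38, so 16 treads fit.
Risers = treads + 1 = 17.
Maximum height = 17 × 167 = 2839 mm.

2839 mm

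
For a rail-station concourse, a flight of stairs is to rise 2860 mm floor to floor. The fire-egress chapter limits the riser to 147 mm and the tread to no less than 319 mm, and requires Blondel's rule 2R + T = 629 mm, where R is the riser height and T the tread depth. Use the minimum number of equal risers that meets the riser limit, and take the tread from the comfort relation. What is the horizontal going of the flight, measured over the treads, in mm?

6517 mm

2860 / 147 = 19.456 → round up to 20 risers.
Each riser is 2860/20 = 143 mm (≤ 147 mm).
From 2R + T = 629: T = 629 − 286 = 343 mm.
20 risers give 19 treads; going = 19 × 343 = 6517 mm.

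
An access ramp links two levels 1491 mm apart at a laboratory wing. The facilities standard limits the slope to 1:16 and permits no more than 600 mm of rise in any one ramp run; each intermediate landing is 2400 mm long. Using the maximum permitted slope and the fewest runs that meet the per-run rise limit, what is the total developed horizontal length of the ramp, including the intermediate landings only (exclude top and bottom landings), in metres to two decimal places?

1491 / 600 = 2.485 → round up to 3 ramp runs. That means 2 intermediate landings.
Horizontal run for 1491 mm of rise at 1:16 is 1491 × 16 = 23856 mm.
Intermediate landings: 2 × 2400 = 4800 mm.
Developed length = 23856 + 4800 = 28656 mm.
= 28.66 m.

28.66 m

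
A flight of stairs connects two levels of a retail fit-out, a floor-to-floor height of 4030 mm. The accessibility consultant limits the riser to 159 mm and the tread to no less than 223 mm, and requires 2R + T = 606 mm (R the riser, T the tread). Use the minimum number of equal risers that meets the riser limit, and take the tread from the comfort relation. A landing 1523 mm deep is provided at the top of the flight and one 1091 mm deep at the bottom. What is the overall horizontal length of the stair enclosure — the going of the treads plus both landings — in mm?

10014 mm

At most 159 each: 4030/159 = 25.35, giving 26 risers.
R = 4030 ÷ 26 = 155 mm.
Tread T = 606 − 2 × 155 = 296 mm (≥ 223 mm).
Treads = 26 − 1 = 25; going = 25 × 296 = 7400 mm.
Add landings: 7400 + 1523 + 1091 = 10014 mm.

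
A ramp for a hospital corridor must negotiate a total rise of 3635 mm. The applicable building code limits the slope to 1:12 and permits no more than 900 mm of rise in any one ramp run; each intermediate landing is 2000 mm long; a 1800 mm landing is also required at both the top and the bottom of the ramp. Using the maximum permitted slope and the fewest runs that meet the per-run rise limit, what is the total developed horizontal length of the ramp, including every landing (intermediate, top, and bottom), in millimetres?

⌈3635/900⌉ = 5 ramp runs. That means 4 intermediate landings.
Ramp run (horizontal) at 1:12: 3635 × 12 = 43620 mm.
4 intermediate landings contribute 4 × 2000 = 8000 mm.
Top and bottom landings: 2 × 1800 = 3600 mm.
Total = 43620 + 8000 + 3600 = 55220 mm.

55220 mm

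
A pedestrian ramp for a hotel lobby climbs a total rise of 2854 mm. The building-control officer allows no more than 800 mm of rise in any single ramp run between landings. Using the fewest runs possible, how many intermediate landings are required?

2854 / 800 = 3.567 → round up to 4 ramp runs.
4 runs are separated by 3 intermediate landings.

3 intermediate landings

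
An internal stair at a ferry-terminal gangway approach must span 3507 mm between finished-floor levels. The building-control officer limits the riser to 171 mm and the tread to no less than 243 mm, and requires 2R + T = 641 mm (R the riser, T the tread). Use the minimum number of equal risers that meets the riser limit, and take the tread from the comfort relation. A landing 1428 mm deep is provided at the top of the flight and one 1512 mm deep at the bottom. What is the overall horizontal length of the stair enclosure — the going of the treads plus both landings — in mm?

⌈3507/171⌉ = 21 risers.
Each riser is 3507/21 = 167 mm (≤ 171 mm).
T = 641 − 2·167 = 307 mm, which satisfies the 243 mm minimum.
Going = (21 − 1) × 307 = 6140 mm.
Enclosure = 6140 + 1428 + 1512 = 9080 mm.

9080 mm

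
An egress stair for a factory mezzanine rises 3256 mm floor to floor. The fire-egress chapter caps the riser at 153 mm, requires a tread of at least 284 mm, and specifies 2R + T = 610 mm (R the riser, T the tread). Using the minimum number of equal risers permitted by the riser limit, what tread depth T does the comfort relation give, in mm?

At most 153 each: 3256/153 = 21.28, giving 22 risers.
Riser R = 3256 / 22 = 148 mm, within the 153 mm limit.
Tread T = 610 − 2 × 148 = 314 mm (≥ 284 mm).

314 mm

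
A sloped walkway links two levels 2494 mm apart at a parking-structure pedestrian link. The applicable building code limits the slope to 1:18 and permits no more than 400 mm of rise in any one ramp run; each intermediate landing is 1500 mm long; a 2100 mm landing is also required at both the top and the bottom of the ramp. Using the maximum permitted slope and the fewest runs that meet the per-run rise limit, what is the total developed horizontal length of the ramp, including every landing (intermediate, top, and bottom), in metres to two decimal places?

2494 / 400 = 6.235 → round up to 7 ramp runs. That means 6 intermediate landings.
Horizontal run for 2494 mm of rise at 1:18 is 2494 × 18 = 44892 mm.
6 intermediate landings contribute 6 × 1500 = 9000 mm.
Top and bottom landings: 2 × 2100 = 4200 mm.
Total = 44892 + 9000 + 4200 = 58092 mm.
= 58.09 m.

58.09 m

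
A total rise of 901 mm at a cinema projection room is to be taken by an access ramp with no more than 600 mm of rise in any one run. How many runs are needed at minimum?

⌈901/600⌉ = 2 ramp runs.

2 runs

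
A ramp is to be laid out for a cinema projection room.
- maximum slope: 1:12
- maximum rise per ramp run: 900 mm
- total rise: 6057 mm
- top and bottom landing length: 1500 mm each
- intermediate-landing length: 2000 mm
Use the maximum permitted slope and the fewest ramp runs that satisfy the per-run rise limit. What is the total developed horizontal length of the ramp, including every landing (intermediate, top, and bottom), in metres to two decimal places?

6057 / 900 = 6.730 → round up to 7 ramp runs. That means 6 intermediate landings.
Ramp run (horizontal) at 1:12: 6057 × 12 = 72684 mm.
6 intermediate landings contribute 6 × 2000 = 12000 mm.
Top and bottom landings: 2 × 1500 = 3000 mm.
Total = 72684 + 12000 + 3000 = 87684 mm.
= 87.68 m.

87.68 m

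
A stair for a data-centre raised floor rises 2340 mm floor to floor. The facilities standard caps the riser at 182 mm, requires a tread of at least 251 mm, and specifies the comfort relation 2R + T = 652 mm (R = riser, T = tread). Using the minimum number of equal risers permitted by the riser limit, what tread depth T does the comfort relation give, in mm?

At most 182 each: 2340/182 = 12.86, giving 13 risers.
Riser R = 2340 / 13 = 180 mm, within the 182 mm limit.
Tread T = 652 − 2 × 180 = 292 mm (≥ 251 mm).

292 mm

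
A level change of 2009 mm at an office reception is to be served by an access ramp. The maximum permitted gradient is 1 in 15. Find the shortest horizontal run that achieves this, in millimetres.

Run = rise × 15 = 2009 × 15 = 30135 mm.

30135 mm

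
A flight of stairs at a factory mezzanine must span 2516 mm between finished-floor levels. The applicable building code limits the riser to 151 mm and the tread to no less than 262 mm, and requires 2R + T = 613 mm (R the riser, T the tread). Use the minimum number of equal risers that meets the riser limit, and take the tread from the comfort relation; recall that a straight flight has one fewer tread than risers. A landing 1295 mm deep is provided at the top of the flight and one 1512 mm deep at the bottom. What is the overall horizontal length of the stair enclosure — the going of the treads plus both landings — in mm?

7879 mm

2516 / 151 = 16.66, so 17 risers are needed.
R = 2516 ÷ 17 = 148 mm.
T = 613 − 2·148 = 317 mm, which satisfies the 262 mm minimum.
Treads = 17 − 1 = 16; going = 16 × 317 = 5072 mm.
Add landings: 5072 + 1295 + 1512 = 7879 mm.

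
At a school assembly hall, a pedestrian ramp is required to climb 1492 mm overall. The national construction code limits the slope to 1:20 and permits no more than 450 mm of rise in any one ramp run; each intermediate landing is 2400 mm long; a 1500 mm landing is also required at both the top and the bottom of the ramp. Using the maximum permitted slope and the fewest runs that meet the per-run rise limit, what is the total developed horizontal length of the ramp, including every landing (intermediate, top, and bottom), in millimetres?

40040 mm

⌈1492/450⌉ = 4 ramp runs. That means 3 intermediate landings.
Horizontal run for 1492 mm of rise at 1:20 is 1492 × 20 = 29840 mm.
Intermediate landings: 3 × 2400 = 7200 mm.
Top and bottom landings: 2 × 1500 = 3000 mm.
Total = 29840 + 7200 + 3000 = 40040 mm.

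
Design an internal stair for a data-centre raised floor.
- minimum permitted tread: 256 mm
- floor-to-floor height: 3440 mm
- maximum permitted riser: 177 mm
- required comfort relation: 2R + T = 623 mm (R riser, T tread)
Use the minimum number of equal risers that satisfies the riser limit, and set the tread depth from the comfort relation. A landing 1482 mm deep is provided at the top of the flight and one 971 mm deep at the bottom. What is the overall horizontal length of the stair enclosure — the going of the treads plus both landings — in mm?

⌈3440/177⌉ = 20 risers.
Riser R = 3440 / 20 = 172 mm, within the 177 mm limit.
Tread T = 623 − 2 × 172 = 279 mm (≥ 256 mm).
Going = (20 − 1) × 279 = 5301 mm.
Add landings: 5301 + 1482 + 971 = 7754 mm.

7754 mm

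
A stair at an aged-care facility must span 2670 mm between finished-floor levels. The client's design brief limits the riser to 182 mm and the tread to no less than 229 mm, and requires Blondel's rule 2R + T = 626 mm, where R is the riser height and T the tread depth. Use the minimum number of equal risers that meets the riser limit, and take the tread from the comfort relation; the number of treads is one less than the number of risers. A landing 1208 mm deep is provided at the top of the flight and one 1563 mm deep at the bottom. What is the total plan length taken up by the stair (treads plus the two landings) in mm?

6551 mm

2670 / 182 = 14.670 → round up to 15 risers.
R = 2670 ÷ 15 = 178 mm.
T = 626 − 2·178 = 270 mm, which satisfies the 229 mm minimum.
Going = (15 − 1) × 270 = 3780 mm.
Add landings: 3780 + 1208 + 1563 = 6551 mm.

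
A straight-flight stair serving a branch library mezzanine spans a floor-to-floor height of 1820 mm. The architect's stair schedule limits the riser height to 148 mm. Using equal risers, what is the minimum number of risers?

1820 / 148 = 12.297 → round up to 13 risers.

13 risers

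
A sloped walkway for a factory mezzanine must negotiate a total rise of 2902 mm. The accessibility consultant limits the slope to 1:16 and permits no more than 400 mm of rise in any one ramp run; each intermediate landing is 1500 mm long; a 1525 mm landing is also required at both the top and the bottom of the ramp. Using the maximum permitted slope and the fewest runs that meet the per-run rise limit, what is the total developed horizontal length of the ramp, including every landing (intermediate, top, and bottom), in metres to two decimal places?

At most 400 each: 2902/400 = 7.25, giving 8 ramp runs. That means 7 intermediate landings.
Horizontal run for 2902 mm of rise at 1:16 is 2902 × 16 = 46432 mm.
Intermediate landings: 7 × 1500 = 10500 mm.
Top and bottom landings: 2 × 1525 = 3050 mm.
Total = 46432 + 10500 + 3050 = 59982 mm.
= 59.98 m.

59.98 m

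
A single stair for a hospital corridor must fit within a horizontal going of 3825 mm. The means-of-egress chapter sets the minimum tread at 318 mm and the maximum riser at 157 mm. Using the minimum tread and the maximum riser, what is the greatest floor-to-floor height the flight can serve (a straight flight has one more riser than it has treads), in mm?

2041 mm

Treads that fit: ⌊3825 / 318⌋ = 12.
Risers = treads + 1 = 13.
Maximum height = 13 × 157 = 2041 mm.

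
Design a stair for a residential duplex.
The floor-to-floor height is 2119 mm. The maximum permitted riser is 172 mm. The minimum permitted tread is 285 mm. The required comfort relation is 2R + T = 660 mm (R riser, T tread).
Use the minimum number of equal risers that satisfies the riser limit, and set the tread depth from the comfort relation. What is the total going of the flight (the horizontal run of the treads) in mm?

At most 172 each: 2119/172 = 12.32, giving 13 risers.
Each riser is 2119/13 = 163 mm (≤ 172 mm).
Tread T = 660 − 2 × 163 = 334 mm (≥ 285 mm).
13 risers give 12 treads; going = 12 × 334 = 4008 mm.

4008 mm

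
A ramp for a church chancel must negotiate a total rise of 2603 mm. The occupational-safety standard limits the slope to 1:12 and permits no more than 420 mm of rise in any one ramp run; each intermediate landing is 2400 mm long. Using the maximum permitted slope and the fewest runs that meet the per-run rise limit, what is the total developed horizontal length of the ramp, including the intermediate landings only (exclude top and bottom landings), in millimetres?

2603 / 420 = 6.20, so 7 ramp runs are needed. That means 6 intermediate landings.
Ramp run (horizontal) at 1:12: 2603 × 12 = 31236 mm.
Intermediate landings: 6 × 2400 = 14400 mm.
Total developed length = 31236 + 14400 = 45636 mm.

45636 mm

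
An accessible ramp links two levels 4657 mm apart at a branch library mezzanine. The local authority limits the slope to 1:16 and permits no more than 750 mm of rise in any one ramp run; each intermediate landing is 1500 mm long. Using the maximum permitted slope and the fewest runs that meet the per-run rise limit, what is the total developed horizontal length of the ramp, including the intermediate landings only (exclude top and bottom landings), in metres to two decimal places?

4657 / 750 = 6.21, so 7 ramp runs are needed. That means 6 intermediate landings.
Horizontal run for 4657 mm of rise at 1:16 is 4657 × 16 = 74512 mm.
Intermediate landings: 6 × 1500 = 9000 mm.
Total developed length = 74512 + 9000 = 83512 mm.
= 83.51 m.

83.51 m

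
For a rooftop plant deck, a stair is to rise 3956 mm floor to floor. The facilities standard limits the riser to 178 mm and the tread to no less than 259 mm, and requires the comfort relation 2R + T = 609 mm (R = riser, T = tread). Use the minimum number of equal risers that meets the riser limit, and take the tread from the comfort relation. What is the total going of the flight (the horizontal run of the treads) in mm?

5830 mm

3956 / 178 = 22.225 → round up to 23 risers.
Each riser is 3956/23 = 172 mm (≤ 178 mm).
From 2R + T = 609: T = 609 − 344 = 265 mm.
Treads = 23 − 1 = 22; going = 22 × 265 = 5830 mm.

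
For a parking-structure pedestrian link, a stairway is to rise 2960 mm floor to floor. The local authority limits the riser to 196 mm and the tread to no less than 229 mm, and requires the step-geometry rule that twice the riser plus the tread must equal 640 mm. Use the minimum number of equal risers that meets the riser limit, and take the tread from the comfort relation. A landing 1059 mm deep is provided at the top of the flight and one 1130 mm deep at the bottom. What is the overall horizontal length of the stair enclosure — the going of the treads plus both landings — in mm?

6239 mm

2960 / 196 = 15.10, so 16 risers are needed.
Each riser is 2960/16 = 185 mm (≤ 196 mm).
Tread T = 640 − 2 × 185 = 270 mm (≥ 229 mm).
Treads = 16 − 1 = 15; going = 15 × 270 = 4050 mm.
Enclosure = 4050 + 1059 + 1130 = 6239 mm.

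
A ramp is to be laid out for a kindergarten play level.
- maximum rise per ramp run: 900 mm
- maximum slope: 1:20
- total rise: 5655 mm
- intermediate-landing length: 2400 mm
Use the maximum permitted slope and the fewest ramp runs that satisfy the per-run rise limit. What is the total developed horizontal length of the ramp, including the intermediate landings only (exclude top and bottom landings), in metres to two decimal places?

127.50 m

⌈5655/900⌉ = 7 ramp runs. That means 6 intermediate landings.
Horizontal run for 5655 mm of rise at 1:20 is 5655 × 20 = 113100 mm.
Intermediate landings: 6 × 2400 = 14400 mm.
Developed length = 113100 + 14400 = 127500 mm.
= 127.50 m.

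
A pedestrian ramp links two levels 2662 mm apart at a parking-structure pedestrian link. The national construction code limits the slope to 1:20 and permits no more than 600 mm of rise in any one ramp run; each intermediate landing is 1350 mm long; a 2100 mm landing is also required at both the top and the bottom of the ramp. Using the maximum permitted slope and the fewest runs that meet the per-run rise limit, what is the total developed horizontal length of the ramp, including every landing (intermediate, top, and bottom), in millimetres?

62840 mm

At most 600 each: 2662/600 = 4.44, giving 5 ramp runs. That means 4 intermediate landings.
Horizontal run for 2662 mm of rise at 1:20 is 2662 × 20 = 53240 mm.
Intermediate landings: 4 × 1350 = 5400 mm.
Top and bottom landings: 2 × 2100 = 4200 mm.
Total = 53240 + 5400 + 4200 = 62840 mm.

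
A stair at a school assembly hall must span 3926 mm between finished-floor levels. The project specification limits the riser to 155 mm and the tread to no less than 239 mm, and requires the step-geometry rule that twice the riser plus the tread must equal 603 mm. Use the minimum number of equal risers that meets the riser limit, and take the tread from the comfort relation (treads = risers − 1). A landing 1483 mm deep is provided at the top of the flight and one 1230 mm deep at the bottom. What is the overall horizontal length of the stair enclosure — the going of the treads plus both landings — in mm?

10238 mm

3926 / 155 = 25.329 → round up to 26 risers.
Each riser is 3926/26 = 151 mm (≤ 155 mm).
From 2R + T = 603: T = 603 − 302 = 301 mm.
Treads = 26 − 1 = 25; going = 25 × 301 = 7525 mm.
Add landings: 7525 + 1483 + 1230 = 10238 mm.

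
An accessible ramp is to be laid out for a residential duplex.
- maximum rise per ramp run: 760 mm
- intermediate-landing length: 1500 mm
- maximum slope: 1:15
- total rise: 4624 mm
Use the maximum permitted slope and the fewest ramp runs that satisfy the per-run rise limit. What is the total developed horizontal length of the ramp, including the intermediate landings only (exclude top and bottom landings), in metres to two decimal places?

⌈4624/760⌉ = 7 ramp runs. That means 6 intermediate landings.
Ramp run (horizontal) at 1:15: 4624 × 15 = 69360 mm.
Intermediate landings: 6 × 1500 = 9000 mm.
Developed length = 69360 + 9000 = 78360 mm.
= 78.36 m.

78.36 m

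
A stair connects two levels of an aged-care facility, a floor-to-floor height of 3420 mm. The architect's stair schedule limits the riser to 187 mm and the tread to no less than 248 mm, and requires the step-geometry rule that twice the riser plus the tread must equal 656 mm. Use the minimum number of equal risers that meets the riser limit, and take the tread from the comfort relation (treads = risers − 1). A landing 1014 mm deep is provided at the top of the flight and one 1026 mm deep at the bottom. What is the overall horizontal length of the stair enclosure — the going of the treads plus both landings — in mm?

⌈3420/187⌉ = 19 risers.
R = 3420 ÷ 19 = 180 mm.
From 2R + T = 656: T = 656 − 360 = 296 mm.
19 risers give 18 treads; going = 18 × 296 = 5328 mm.
Add landings: 5328 + 1014 + 1026 = 7368 mm.

7368 mm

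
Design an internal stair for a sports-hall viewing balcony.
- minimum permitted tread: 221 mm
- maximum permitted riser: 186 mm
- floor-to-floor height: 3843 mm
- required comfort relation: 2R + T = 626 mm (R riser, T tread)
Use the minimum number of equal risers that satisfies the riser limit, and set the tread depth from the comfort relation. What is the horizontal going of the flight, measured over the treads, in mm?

3843 / 186 = 20.66, so 21 risers are needed.
Riser R = 3843 / 21 = 183 mm, within the 186 mm limit.
T = 626 − 2·183 = 260 mm, which satisfies the 221 mm minimum.
21 risers give 20 treads; going = 20 × 260 = 5200 mm.

5200 mm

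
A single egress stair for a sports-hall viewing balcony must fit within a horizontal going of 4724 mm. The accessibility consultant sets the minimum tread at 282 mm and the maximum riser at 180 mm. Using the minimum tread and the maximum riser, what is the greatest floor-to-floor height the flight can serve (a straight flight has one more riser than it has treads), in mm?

4724 / 282 = 16.75, so 16 treads fit.
Risers = treads + 1 = 17.
Maximum height = 17 × 180 = 3060 mm.

3060 mm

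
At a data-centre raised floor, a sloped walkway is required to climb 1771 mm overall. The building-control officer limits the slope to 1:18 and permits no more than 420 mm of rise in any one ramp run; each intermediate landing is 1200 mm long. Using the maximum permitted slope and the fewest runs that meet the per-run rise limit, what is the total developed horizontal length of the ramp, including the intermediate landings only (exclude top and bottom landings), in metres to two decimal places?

36.68 m

At most 420 each: 1771/420 = 4.22, giving 5 ramp runs. That means 4 intermediate landings.
Ramp run (horizontal) at 1:18: 1771 × 18 = 31878 mm.
Intermediate landings: 4 × 1200 = 4800 mm.
Developed length = 31878 + 4800 = 36678 mm.
= 36.68 m.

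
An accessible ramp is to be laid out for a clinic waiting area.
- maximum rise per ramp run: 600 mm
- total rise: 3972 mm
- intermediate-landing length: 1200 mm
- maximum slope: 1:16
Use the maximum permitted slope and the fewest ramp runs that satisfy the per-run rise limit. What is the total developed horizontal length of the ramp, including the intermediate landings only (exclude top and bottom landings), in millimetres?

⌈3972/600⌉ = 7 ramp runs. That means 6 intermediate landings.
Ramp run (horizontal) at 1:16: 3972 × 16 = 63552 mm.
Intermediate landings: 6 × 1200 = 7200 mm.
Developed length = 63552 + 7200 = 70752 mm.

70752 mm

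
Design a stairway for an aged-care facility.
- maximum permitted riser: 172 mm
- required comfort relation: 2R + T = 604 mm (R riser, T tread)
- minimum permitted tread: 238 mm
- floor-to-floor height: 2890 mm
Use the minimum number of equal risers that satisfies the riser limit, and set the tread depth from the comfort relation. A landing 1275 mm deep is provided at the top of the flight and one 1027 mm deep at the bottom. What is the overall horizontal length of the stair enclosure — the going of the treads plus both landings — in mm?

⌈2890/172⌉ = 17 risers.
Each riser is 2890/17 = 170 mm (≤ 172 mm).
From 2R + T = 604: T = 604 − 340 = 264 mm.
Treads = 17 − 1 = 16; going = 16 × 264 = 4224 mm.
Enclosure = 4224 + 1275 + 1027 = 6526 mm.

6526 mm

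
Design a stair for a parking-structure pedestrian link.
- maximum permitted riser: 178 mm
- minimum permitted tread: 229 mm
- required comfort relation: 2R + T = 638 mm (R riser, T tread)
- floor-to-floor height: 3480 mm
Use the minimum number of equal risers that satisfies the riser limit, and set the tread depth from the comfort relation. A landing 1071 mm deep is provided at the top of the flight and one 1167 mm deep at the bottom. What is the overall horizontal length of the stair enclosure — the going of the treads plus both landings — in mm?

7748 mm

At most 178 each: 3480/178 = 19.55, giving 20 risers.
R = 3480 ÷ 20 = 174 mm.
From 2R + T = 638: T = 638 − 348 = 290 mm.
20 risers give 19 treads; going = 19 × 290 = 5510 mm.
Enclosure = 5510 + 1071 + 1167 = 7748 mm.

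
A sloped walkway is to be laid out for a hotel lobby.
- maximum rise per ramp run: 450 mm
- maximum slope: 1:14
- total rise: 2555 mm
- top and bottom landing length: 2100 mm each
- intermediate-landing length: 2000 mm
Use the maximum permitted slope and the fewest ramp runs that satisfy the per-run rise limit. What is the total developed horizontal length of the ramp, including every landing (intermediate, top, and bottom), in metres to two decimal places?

At most 450 each: 2555/450 = 5.68, giving 6 ramp runs. That means 5 intermediate landings.
Horizontal run for 2555 mm of rise at 1:14 is 2555 × 14 = 35770 mm.
5 intermediate landings contribute 5 × 2000 = 10000 mm.
Top and bottom landings: 2 × 2100 = 4200 mm.
Total = 35770 + 10000 + 4200 = 49970 mm.
= 49.97 m.

49.97 m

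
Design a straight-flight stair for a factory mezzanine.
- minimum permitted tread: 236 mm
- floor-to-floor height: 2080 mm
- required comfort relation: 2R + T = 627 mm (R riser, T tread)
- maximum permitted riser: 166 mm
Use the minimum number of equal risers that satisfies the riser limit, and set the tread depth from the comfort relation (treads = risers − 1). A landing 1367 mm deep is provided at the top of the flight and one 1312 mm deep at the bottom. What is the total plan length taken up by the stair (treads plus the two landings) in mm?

6363 mm

⌈2080/166⌉ = 13 risers.
Riser R = 2080 / 13 = 160 mm, within the 166 mm limit.
From 2R + T = 627: T = 627 − 320 = 307 mm.
Treads = 13 − 1 = 12; going = 12 × 307 = 3684 mm.
Add landings: 3684 + 1367 + 1312 = 6363 mm.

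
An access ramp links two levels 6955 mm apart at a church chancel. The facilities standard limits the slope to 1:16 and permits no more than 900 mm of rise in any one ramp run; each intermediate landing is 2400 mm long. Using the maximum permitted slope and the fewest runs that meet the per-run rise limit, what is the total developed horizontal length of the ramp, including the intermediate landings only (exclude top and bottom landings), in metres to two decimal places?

At most 900 each: 6955/900 = 7.73, giving 8 ramp runs. That means 7 intermediate landings.
Horizontal run for 6955 mm of rise at 1:16 is 6955 × 16 = 111280 mm.
7 intermediate landings contribute 7 × 2400 = 16800 mm.
Total developed length = 111280 + 16800 = 128080 mm.
= 128.08 m.

128.08 m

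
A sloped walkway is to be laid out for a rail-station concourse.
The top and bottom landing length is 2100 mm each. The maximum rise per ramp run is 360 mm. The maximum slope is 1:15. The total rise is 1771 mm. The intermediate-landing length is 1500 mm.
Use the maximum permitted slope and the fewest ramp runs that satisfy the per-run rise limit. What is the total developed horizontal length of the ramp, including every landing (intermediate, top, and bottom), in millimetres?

⌈1771/360⌉ = 5 ramp runs. That means 4 intermediate landings.
Horizontal run for 1771 mm of rise at 1:15 is 1771 × 15 = 26565 mm.
4 intermediate landings contribute 4 × 1500 = 6000 mm.
Top and bottom landings: 2 × 2100 = 4200 mm.
Total = 26565 + 6000 + 4200 = 36765 mm.

36765 mm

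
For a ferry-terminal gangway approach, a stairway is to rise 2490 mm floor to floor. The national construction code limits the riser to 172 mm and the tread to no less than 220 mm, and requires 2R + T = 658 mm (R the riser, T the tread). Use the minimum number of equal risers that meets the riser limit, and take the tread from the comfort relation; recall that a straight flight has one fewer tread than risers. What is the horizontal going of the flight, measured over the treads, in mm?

4564 mm

⌈2490/172⌉ = 15 risers.
Each riser is 2490/15 = 166 mm (≤ 172 mm).
From 2R + T = 658: T = 658 − 332 = 326 mm.
Treads = 15 − 1 = 14; going = 14 × 326 = 4564 mm.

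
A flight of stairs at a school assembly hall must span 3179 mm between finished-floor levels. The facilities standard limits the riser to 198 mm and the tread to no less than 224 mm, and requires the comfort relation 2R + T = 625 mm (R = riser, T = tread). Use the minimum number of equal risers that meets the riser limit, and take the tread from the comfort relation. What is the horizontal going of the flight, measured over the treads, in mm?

3179 / 198 = 16.056 → round up to 17 risers.
R = 3179 ÷ 17 = 187 mm.
From 2R + T = 625: T = 625 − 374 = 251 mm.
Treads = 17 − 1 = 16; going = 16 × 251 = 4016 mm.

4016 mm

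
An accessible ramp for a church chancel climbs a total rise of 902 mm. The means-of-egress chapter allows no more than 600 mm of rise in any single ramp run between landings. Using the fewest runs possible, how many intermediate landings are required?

1 intermediate landings

⌈902/600⌉ = 2 ramp runs.
2 runs are separated by 1 intermediate landings.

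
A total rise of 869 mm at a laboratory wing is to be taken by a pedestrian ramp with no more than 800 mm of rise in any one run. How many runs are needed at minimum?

2 runs

⌈869/800⌉ = 2 ramp runs.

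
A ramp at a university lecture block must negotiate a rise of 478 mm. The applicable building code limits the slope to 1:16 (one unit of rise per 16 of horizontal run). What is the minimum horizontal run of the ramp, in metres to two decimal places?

Run = rise × 16 = 478 × 16 = 7648 mm.
7648 mm = 7.65 m.

7.65 m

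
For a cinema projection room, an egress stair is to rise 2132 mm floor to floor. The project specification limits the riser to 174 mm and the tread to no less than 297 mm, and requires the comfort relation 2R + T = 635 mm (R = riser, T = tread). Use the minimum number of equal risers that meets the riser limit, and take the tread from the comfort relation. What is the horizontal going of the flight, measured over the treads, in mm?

3684 mm

At most 174 each: 2132/174 = 12.25, giving 13 risers.
Riser R = 2132 / 13 = 164 mm, within the 174 mm limit.
From 2R + T = 635: T = 635 − 328 = 307 mm.
Going = (13 − 1) × 307 = 3684 mm.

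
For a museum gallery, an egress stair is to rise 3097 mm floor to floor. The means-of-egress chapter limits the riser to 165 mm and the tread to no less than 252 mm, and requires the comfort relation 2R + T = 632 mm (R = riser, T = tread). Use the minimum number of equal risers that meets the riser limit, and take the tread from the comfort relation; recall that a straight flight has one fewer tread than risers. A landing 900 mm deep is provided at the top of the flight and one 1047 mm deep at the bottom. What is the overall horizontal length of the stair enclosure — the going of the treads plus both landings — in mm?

3097 / 165 = 18.77, so 19 risers are needed.
Each riser is 3097/19 = 163 mm (≤ 165 mm).
Tread T = 632 − 2 × 163 = 306 mm (≥ 252 mm).
Treads = 19 − 1 = 18; going = 18 × 306 = 5508 mm.
Enclosure = 5508 + 900 + 1047 = 7455 mm.

7455 mm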